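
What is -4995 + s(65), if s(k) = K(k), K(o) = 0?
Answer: -4995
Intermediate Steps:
s(k) = 0
-4995 + s(65) = -4995 + 0 = -4995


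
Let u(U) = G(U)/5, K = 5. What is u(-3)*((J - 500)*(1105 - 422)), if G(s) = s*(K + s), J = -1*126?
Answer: 2565348/5 ≈ 5.1307e+5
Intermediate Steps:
J = -126
G(s) = s*(5 + s)
u(U) = U*(5 + U)/5 (u(U) = (U*(5 + U))/5 = (U*(5 + U))*(1/5) = U*(5 + U)/5)
u(-3)*((J - 500)*(1105 - 422)) = ((1/5)*(-3)*(5 - 3))*((-126 - 500)*(1105 - 422)) = ((1/5)*(-3)*2)*(-626*683) = -6/5*(-427558) = 2565348/5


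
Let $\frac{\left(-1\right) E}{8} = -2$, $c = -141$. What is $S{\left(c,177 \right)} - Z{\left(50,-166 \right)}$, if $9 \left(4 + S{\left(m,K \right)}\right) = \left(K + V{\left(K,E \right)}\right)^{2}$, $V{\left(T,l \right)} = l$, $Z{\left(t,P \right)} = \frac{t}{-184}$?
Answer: $\frac{3423821}{828} \approx 4135.0$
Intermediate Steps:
$Z{\left(t,P \right)} = - \frac{t}{184}$ ($Z{\left(t,P \right)} = t \left(- \frac{1}{184}\right) = - \frac{t}{184}$)
$E = 16$ ($E = \left(-8\right) \left(-2\right) = 16$)
$S{\left(m,K \right)} = -4 + \frac{\left(16 + K\right)^{2}}{9}$ ($S{\left(m,K \right)} = -4 + \frac{\left(K + 16\right)^{2}}{9} = -4 + \frac{\left(16 + K\right)^{2}}{9}$)
$S{\left(c,177 \right)} - Z{\left(50,-166 \right)} = \left(-4 + \frac{\left(16 + 177\right)^{2}}{9}\right) - \left(- \frac{1}{184}\right) 50 = \left(-4 + \frac{193^{2}}{9}\right) - - \frac{25}{92} = \left(-4 + \frac{1}{9} \cdot 37249\right) + \frac{25}{92} = \left(-4 + \frac{37249}{9}\right) + \frac{25}{92} = \frac{37213}{9} + \frac{25}{92} = \frac{3423821}{828}$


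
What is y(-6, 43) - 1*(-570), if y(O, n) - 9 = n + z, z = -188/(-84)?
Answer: 13109/21 ≈ 624.24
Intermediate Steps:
z = 47/21 (z = -188*(-1/84) = 47/21 ≈ 2.2381)
y(O, n) = 236/21 + n (y(O, n) = 9 + (n + 47/21) = 9 + (47/21 + n) = 236/21 + n)
y(-6, 43) - 1*(-570) = (236/21 + 43) - 1*(-570) = 1139/21 + 570 = 13109/21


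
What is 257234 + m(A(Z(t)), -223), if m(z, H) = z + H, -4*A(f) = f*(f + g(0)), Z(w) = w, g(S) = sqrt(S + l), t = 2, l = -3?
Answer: 257010 - I*sqrt(3)/2 ≈ 2.5701e+5 - 0.86602*I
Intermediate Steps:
g(S) = sqrt(-3 + S) (g(S) = sqrt(S - 3) = sqrt(-3 + S))
A(f) = -f*(f + I*sqrt(3))/4 (A(f) = -f*(f + sqrt(-3 + 0))/4 = -f*(f + sqrt(-3))/4 = -f*(f + I*sqrt(3))/4)
m(z, H) = H + z
257234 + m(A(Z(t)), -223) = 257234 + (-223 - 1/4*2*(2 + I*sqrt(3))) = 257234 + (-223 + (-1 - I*sqrt(3)/2)) = 257234 + (-224 - I*sqrt(3)/2) = 257010 - I*sqrt(3)/2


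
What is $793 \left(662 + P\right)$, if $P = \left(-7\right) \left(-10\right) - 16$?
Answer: $567788$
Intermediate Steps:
$P = 54$ ($P = 70 - 16 = 54$)
$793 \left(662 + P\right) = 793 \left(662 + 54\right) = 793 \cdot 716 = 567788$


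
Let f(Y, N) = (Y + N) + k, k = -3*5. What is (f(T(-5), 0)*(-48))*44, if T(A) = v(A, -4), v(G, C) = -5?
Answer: 42240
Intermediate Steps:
k = -15
T(A) = -5
f(Y, N) = -15 + N + Y (f(Y, N) = (Y + N) - 15 = (N + Y) - 15 = -15 + N + Y)
(f(T(-5), 0)*(-48))*44 = ((-15 + 0 - 5)*(-48))*44 = -20*(-48)*44 = 960*44 = 42240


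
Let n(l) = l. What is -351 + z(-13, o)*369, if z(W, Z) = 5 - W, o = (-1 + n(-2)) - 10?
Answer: 6291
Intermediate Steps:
o = -13 (o = (-1 - 2) - 10 = -3 - 10 = -13)
-351 + z(-13, o)*369 = -351 + (5 - 1*(-13))*369 = -351 + (5 + 13)*369 = -351 + 18*369 = -351 + 6642 = 6291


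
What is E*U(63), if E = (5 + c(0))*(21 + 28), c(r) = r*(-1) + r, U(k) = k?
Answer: 15435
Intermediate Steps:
c(r) = 0 (c(r) = -r + r = 0)
E = 245 (E = (5 + 0)*(21 + 28) = 5*49 = 245)
E*U(63) = 245*63 = 15435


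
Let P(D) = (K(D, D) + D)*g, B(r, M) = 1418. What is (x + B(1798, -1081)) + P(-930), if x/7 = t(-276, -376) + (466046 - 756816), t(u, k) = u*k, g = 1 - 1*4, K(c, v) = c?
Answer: -1301960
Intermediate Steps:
g = -3 (g = 1 - 4 = -3)
P(D) = -6*D (P(D) = (D + D)*(-3) = (2*D)*(-3) = -6*D)
t(u, k) = k*u
x = -1308958 (x = 7*(-376*(-276) + (466046 - 756816)) = 7*(103776 - 290770) = 7*(-186994) = -1308958)
(x + B(1798, -1081)) + P(-930) = (-1308958 + 1418) - 6*(-930) = -1307540 + 5580 = -1301960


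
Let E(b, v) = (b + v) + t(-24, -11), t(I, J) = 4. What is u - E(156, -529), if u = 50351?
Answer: 50720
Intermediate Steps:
E(b, v) = 4 + b + v (E(b, v) = (b + v) + 4 = 4 + b + v)
u - E(156, -529) = 50351 - (4 + 156 - 529) = 50351 - 1*(-369) = 50351 + 369 = 50720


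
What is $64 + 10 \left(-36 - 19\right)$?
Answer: $-486$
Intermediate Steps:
$64 + 10 \left(-36 - 19\right) = 64 + 10 \left(-55\right) = 64 - 550 = -486$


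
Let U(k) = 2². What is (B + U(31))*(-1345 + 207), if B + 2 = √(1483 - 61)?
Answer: -2276 - 3414*√158 ≈ -45189.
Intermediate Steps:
U(k) = 4
B = -2 + 3*√158 (B = -2 + √(1483 - 61) = -2 + √1422 = -2 + 3*√158 ≈ 35.709)
(B + U(31))*(-1345 + 207) = ((-2 + 3*√158) + 4)*(-1345 + 207) = (2 + 3*√158)*(-1138) = -2276 - 3414*√158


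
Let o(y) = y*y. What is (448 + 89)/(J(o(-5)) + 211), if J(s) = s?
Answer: 537/236 ≈ 2.2754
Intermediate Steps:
o(y) = y**2
(448 + 89)/(J(o(-5)) + 211) = (448 + 89)/((-5)**2 + 211) = 537/(25 + 211) = 537/236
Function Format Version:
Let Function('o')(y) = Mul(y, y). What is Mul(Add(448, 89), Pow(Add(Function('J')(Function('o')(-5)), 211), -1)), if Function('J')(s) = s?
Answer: Rational(537, 236) ≈ 2.2754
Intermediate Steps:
Function('o')(y) = Pow(y, 2)
Mul(Add(448, 89), Pow(Add(Function('J')(Function('o')(-5)), 211), -1)) = Mul(Add(448, 89), Pow(Add(Pow(-5, 2), 211), -1)) = Mul(537, Pow(Add(25, 211), -1)) = Mul(537, Pow(236, -1)) = Mul(537, Rational(1, 236)) = Rational(537, 236)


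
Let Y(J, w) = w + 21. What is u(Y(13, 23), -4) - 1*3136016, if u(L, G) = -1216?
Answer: -3137232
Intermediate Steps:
Y(J, w) = 21 + w
u(Y(13, 23), -4) - 1*3136016 = -1216 - 1*3136016 = -1216 - 3136016 = -3137232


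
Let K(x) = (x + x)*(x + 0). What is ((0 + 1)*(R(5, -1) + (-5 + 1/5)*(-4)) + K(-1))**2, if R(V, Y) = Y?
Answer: 10201/25 ≈ 408.04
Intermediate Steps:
K(x) = 2*x**2 (K(x) = (2*x)*x = 2*x**2)
((0 + 1)*(R(5, -1) + (-5 + 1/5)*(-4)) + K(-1))**2 = ((0 + 1)*(-1 + (-5 + 1/5)*(-4)) + 2*(-1)**2)**2 = (1*(-1 + (-5 + 1/5)*(-4)) + 2*1)**2 = (1*(-1 - 24/5*(-4)) + 2)**2 = (1*(-1 + 96/5) + 2)**2 = (1*(91/5) + 2)**2 = (91/5 + 2)**2 = (101/5)**2 = 10201/25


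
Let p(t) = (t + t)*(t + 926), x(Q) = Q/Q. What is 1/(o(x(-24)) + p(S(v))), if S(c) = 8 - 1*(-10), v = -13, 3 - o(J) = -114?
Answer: 1/34101 ≈ 2.9325e-5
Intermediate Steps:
x(Q) = 1
o(J) = 117 (o(J) = 3 - 1*(-114) = 3 + 114 = 117)
S(c) = 18 (S(c) = 8 + 10 = 18)
p(t) = 2*t*(926 + t) (p(t) = (2*t)*(926 + t) = 2*t*(926 + t))
1/(o(x(-24)) + p(S(v))) = 1/(117 + 2*18*(926 + 18)) = 1/(117 + 2*18*944) = 1/(117 + 33984) = 1/34101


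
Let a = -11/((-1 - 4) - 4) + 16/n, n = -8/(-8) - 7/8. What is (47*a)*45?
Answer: 273305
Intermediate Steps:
n = 1/8 (n = -8*(-1/8) - 7*1/8 = 1 - 7/8 = 1/8 ≈ 0.12500)
a = 1163/9 (a = -11/((-1 - 4) - 4) + 16/(1/8) = -11/(-5 - 4) + 16*8 = -11/(-9) + 128 = -11*(-1/9) + 128 = 11/9 + 128 = 1163/9 ≈ 129.22)
(47*a)*45 = (47*(1163/9))*45 = (54661/9)*45 = 273305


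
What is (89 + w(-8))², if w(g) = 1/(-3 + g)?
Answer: 956484/121 ≈ 7904.8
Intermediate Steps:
(89 + w(-8))² = (89 + 1/(-3 - 8))² = (89 + 1/(-11))² = (89 - 1/11)² = (978/11)² = 956484/121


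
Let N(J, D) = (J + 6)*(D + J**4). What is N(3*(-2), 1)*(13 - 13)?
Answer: 0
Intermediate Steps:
N(J, D) = (6 + J)*(D + J**4)
N(3*(-2), 1)*(13 - 13) = ((3*(-2))**5 + 6*1 + 6*(3*(-2))**4 + 1*(3*(-2)))*(13 - 13) = ((-6)**5 + 6 + 6*(-6)**4 + 1*(-6))*0 = (-7776 + 6 + 6*1296 - 6)*0 = (-7776 + 6 + 7776 - 6)*0 = 0*0 = 0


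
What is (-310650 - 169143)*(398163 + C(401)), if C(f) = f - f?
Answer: -191035820259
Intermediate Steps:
C(f) = 0
(-310650 - 169143)*(398163 + C(401)) = (-310650 - 169143)*(398163 + 0) = -479793*398163 = -191035820259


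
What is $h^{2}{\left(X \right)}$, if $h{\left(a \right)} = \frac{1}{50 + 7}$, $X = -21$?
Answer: $\frac{1}{3249} \approx 0.00030779$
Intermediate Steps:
$h{\left(a \right)} = \frac{1}{57}$
$h^{2}{\left(X \right)} = \left(\frac{1}{57}\right)^{2} = \frac{1}{3249}$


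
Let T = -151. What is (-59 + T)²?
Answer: 44100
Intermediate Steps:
(-59 + T)² = (-59 - 151)² = (-210)² = 44100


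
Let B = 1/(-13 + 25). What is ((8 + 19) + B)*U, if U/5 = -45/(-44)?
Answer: 24375/176 ≈ 138.49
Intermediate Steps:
U = 225/44 (U = 5*(-45/(-44)) = 5*(-45*(-1/44)) = 5*(45/44) = 225/44 ≈ 5.1136)
B = 1/12 ≈ 0.083333
((8 + 19) + B)*U = ((8 + 19) + 1/12)*(225/44) = (27 + 1/12)*(225/44) = (325/12)*(225/44) = 24375/176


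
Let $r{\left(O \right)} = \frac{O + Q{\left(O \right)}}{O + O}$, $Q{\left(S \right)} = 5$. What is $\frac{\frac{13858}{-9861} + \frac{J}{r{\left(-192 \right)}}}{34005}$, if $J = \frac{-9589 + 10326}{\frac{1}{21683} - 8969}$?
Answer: $- \frac{570184511410}{12317811152128209} \approx -4.6289 \cdot 10^{-5}$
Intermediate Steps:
$J = - \frac{15980371}{194474826}$ ($J = \frac{737}{\frac{1}{21683} - 8969} = \frac{737}{- \frac{194474826}{21683}} = 737 \left(- \frac{21683}{194474826}\right) = - \frac{15980371}{194474826} \approx -0.082172$)
$r{\left(O \right)} = \frac{5 + O}{2 O}$ ($r{\left(O \right)} = \frac{O + 5}{O + O} = \frac{5 + O}{2 O}$)
$\frac{\frac{13858}{-9861} + \frac{J}{r{\left(-192 \right)}}}{34005} = \frac{\frac{13858}{-9861} - \frac{15980371}{194474826 \frac{5 - 192}{2 \left(-192\right)}}}{34005} = \left(13858 \left(- \frac{1}{9861}\right) - \frac{15980371}{194474826 \cdot \frac{1}{2} \left(- \frac{1}{192}\right) \left(-187\right)}\right) \frac{1}{34005} = \left(- \frac{13858}{9861} - \frac{15980371}{194474826 \cdot \frac{187}{384}}\right) \frac{1}{34005} = \left(- \frac{13858}{9861} - \frac{92976704}{551012007}\right) \frac{1}{34005} = \left(- \frac{2850922557050}{1811176467009}\right) \frac{1}{34005} = - \frac{570184511410}{12317811152128209}$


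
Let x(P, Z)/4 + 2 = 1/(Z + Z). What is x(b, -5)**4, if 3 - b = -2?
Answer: 3111696/625 ≈ 4978.7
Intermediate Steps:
b = 5 (b = 3 - 1*(-2) = 3 + 2 = 5)
x(P, Z) = -8 + 2/Z (x(P, Z) = -8 + 4/(Z + Z) = -8 + 4/((2*Z)) = -8 + 4*(1/(2*Z)) = -8 + 2/Z)
x(b, -5)**4 = (-8 + 2/(-5))**4 = (-8 + 2*(-1/5))**4 = (-8 - 2/5)**4 = (-42/5)**4 = 3111696/625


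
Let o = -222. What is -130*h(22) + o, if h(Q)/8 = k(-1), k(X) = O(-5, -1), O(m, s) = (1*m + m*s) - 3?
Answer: 2898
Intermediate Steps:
O(m, s) = -3 + m + m*s (O(m, s) = (m + m*s) - 3 = -3 + m + m*s)
k(X) = -3 (k(X) = -3 - 5 - 5*(-1) = -3 - 5 + 5 = -3)
h(Q) = -24 (h(Q) = 8*(-3) = -24)
-130*h(22) + o = -130*(-24) - 222 = 3120 - 222 = 2898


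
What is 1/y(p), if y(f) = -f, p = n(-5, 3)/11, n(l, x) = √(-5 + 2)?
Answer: 11*I*√3/3 ≈ 6.3509*I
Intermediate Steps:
n(l, x) = I*√3 (n(l, x) = √(-3) = I*√3)
p = I*√3/11 (p = (I*√3)/11 = (I*√3)*(1/11) = I*√3/11 ≈ 0.15746*I)
1/y(p) = 1/(-I*√3/11) = 11*I*√3/3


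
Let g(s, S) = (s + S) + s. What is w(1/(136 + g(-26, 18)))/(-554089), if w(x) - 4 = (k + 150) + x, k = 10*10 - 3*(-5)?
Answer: -27439/56517078 ≈ -0.00048550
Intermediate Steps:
k = 115 (k = 100 + 15 = 115)
g(s, S) = S + 2*s (g(s, S) = (S + s) + s = S + 2*s)
w(x) = 269 + x (w(x) = 4 + ((115 + 150) + x) = 4 + (265 + x) = 269 + x)
w(1/(136 + g(-26, 18)))/(-554089) = (269 + 1/(136 + (18 + 2*(-26))))/(-554089) = (269 + 1/(136 + (18 - 52)))*(-1/554089) = (269 + 1/(136 - 34))*(-1/554089) = (269 + 1/102)*(-1/554089) = (27439/102)*(-1/554089) = -27439/56517078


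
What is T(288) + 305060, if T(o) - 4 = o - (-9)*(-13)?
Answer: 305235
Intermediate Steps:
T(o) = -113 + o (T(o) = 4 + (o - (-9)*(-13)) = 4 + (o - 1*117) = 4 + (o - 117) = 4 + (-117 + o) = -113 + o)
T(288) + 305060 = (-113 + 288) + 305060 = 175 + 305060 = 305235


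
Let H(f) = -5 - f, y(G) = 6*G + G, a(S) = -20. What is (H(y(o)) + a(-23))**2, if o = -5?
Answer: 100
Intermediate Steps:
y(G) = 7*G
(H(y(o)) + a(-23))**2 = ((-5 - 7*(-5)) - 20)**2 = ((-5 - 1*(-35)) - 20)**2 = ((-5 + 35) - 20)**2 = (30 - 20)**2 = 10**2 = 100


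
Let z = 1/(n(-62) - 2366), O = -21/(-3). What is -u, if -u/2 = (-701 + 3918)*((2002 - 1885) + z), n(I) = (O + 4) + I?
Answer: 1819457992/2417 ≈ 7.5278e+5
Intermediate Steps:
O = 7 (O = -21*(-⅓) = 7)
n(I) = 11 + I (n(I) = (7 + 4) + I = 11 + I)
z = -1/2417 (z = 1/((11 - 62) - 2366) = 1/(-51 - 2366) = 1/(-2417) = -1/2417 ≈ -0.00041374)
u = -1819457992/2417 (u = -2*(-701 + 3918)*((2002 - 1885) - 1/2417) = -6434*(117 - 1/2417) = -6434*282788/2417 = -2*909728996/2417 = -1819457992/2417 ≈ -7.5278e+5)
-u = -1*(-1819457992/2417) = 1819457992/2417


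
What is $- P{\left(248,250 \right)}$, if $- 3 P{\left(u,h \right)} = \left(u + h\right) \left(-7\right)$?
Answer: $-1162$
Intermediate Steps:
$P{\left(u,h \right)} = \frac{7 h}{3} + \frac{7 u}{3}$ ($P{\left(u,h \right)} = - \frac{\left(u + h\right) \left(-7\right)}{3} = - \frac{\left(h + u\right) \left(-7\right)}{3} = - \frac{- 7 h - 7 u}{3} = \frac{7 h}{3} + \frac{7 u}{3}$)
$- P{\left(248,250 \right)} = - (\frac{7}{3} \cdot 250 + \frac{7}{3} \cdot 248) = - (\frac{1750}{3} + \frac{1736}{3}) = \left(-1\right) 1162 = -1162$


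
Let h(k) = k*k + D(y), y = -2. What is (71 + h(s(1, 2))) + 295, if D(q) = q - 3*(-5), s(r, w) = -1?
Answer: 380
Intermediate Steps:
D(q) = 15 + q (D(q) = q + 15 = 15 + q)
h(k) = 13 + k² (h(k) = k*k + (15 - 2) = k² + 13 = 13 + k²)
(71 + h(s(1, 2))) + 295 = (71 + (13 + (-1)²)) + 295 = (71 + (13 + 1)) + 295 = (71 + 14) + 295 = 85 + 295 = 380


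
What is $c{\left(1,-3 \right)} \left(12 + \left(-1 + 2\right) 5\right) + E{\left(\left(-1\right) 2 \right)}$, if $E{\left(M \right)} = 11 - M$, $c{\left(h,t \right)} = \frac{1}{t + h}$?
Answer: $\frac{9}{2} \approx 4.5$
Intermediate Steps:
$c{\left(h,t \right)} = \frac{1}{h + t}$
$c{\left(1,-3 \right)} \left(12 + \left(-1 + 2\right) 5\right) + E{\left(\left(-1\right) 2 \right)} = \frac{12 + \left(-1 + 2\right) 5}{1 - 3} + \left(11 - \left(-1\right) 2\right) = \frac{12 + 1 \cdot 5}{-2} + \left(11 - -2\right) = - \frac{12 + 5}{2} + \left(11 + 2\right) = \left(- \frac{1}{2}\right) 17 + 13 = - \frac{17}{2} + 13 = \frac{9}{2}$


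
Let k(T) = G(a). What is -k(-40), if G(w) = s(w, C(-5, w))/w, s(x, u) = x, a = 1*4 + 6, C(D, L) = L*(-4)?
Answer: -1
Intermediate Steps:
C(D, L) = -4*L
a = 10 (a = 4 + 6 = 10)
G(w) = 1 (G(w) = w/w = 1)
k(T) = 1
-k(-40) = -1*1 = -1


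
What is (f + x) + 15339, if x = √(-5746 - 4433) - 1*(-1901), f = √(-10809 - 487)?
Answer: 17240 + 3*I*√1131 + 4*I*√706 ≈ 17240.0 + 207.17*I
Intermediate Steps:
f = 4*I*√706 (f = √(-11296) = 4*I*√706 ≈ 106.28*I)
x = 1901 + 3*I*√1131 (x = √(-10179) + 1901 = 3*I*√1131 + 1901 = 1901 + 3*I*√1131 ≈ 1901.0 + 100.89*I)
(f + x) + 15339 = (4*I*√706 + (1901 + 3*I*√1131)) + 15339 = (1901 + 3*I*√1131 + 4*I*√706) + 15339 = 17240 + 3*I*√1131 + 4*I*√706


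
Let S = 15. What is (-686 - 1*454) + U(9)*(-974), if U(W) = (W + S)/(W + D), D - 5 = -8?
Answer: -5036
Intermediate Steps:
D = -3 (D = 5 - 8 = -3)
U(W) = (15 + W)/(-3 + W) (U(W) = (W + 15)/(W - 3) = (15 + W)/(-3 + W))
(-686 - 1*454) + U(9)*(-974) = (-686 - 1*454) + ((15 + 9)/(-3 + 9))*(-974) = (-686 - 454) + (24/6)*(-974) = -1140 + ((⅙)*24)*(-974) = -1140 + 4*(-974) = -1140 - 3896 = -5036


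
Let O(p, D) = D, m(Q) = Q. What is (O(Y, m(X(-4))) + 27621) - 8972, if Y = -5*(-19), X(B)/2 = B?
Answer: 18641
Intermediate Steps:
X(B) = 2*B
Y = 95
(O(Y, m(X(-4))) + 27621) - 8972 = (2*(-4) + 27621) - 8972 = (-8 + 27621) - 8972 = 27613 - 8972 = 18641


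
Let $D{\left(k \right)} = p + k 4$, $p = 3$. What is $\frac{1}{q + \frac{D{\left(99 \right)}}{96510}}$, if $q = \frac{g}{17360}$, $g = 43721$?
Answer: $\frac{11169424}{28176269} \approx 0.39641$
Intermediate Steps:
$D{\left(k \right)} = 3 + 4 k$ ($D{\left(k \right)} = 3 + k 4 = 3 + 4 k$)
$q = \frac{43721}{17360} \approx 2.5185$
$\frac{1}{q + \frac{D{\left(99 \right)}}{96510}} = \frac{1}{\frac{43721}{17360} + \frac{3 + 4 \cdot 99}{96510}} = \frac{1}{\frac{43721}{17360} + \left(3 + 396\right) \frac{1}{96510}} = \frac{1}{\frac{43721}{17360} + 399 \cdot \frac{1}{96510}} = \frac{1}{\frac{43721}{17360} + \frac{133}{32170}} = \frac{1}{\frac{28176269}{11169424}} = \frac{11169424}{28176269}$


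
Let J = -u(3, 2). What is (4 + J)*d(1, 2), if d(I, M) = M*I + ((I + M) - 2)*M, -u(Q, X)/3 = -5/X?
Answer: -14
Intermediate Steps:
u(Q, X) = 15/X (u(Q, X) = -(-15)/X = 15/X)
d(I, M) = I*M + M*(-2 + I + M) (d(I, M) = I*M + (-2 + I + M)*M = I*M + M*(-2 + I + M))
J = -15/2 ≈ -7.5000
(4 + J)*d(1, 2) = (4 - 15/2)*(2*(-2 + 2 + 2*1)) = -7*(-2 + 2 + 2) = -7*2 = -7/2*4 = -14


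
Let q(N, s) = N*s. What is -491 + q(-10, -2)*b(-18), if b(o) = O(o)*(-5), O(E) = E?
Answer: 1309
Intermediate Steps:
b(o) = -5*o (b(o) = o*(-5) = -5*o)
-491 + q(-10, -2)*b(-18) = -491 + (-10*(-2))*(-5*(-18)) = -491 + 20*90 = -491 + 1800 = 1309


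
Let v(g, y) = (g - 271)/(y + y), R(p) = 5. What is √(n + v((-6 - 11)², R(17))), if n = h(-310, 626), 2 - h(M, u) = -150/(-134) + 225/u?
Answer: √102081165830/209710 ≈ 1.5235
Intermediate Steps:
h(M, u) = 59/67 - 225/u (h(M, u) = 2 - (-150/(-134) + 225/u) = 2 - (-150*(-1/134) + 225/u) = 2 - (75/67 + 225/u) = 2 + (-75/67 - 225/u) = 59/67 - 225/u)
n = 21859/41942 (n = 59/67 - 225/626 = 21859/41942 ≈ 0.52117)
v(g, y) = (-271 + g)/(2*y) (v(g, y) = (-271 + g)/((2*y)) = (-271 + g)*(1/(2*y)) = (-271 + g)/(2*y))
√(n + v((-6 - 11)², R(17))) = √(21859/41942 + (½)*(-271 + (-6 - 11)²)/5) = √(21859/41942 + (½)*(⅕)*(-271 + (-17)²)) = √(21859/41942 + (½)*(⅕)*(-271 + 289)) = √(21859/41942 + (½)*(⅕)*18) = √(21859/41942 + 9/5) = √(486773/209710) = √102081165830/209710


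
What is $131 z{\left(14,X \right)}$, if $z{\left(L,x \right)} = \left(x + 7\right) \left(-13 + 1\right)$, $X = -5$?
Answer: $-3144$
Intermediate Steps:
$z{\left(L,x \right)} = -84 - 12 x$ ($z{\left(L,x \right)} = \left(7 + x\right) \left(-12\right) = -84 - 12 x$)
$131 z{\left(14,X \right)} = 131 \left(-84 - -60\right) = 131 \left(-84 + 60\right) = 131 \left(-24\right) = -3144$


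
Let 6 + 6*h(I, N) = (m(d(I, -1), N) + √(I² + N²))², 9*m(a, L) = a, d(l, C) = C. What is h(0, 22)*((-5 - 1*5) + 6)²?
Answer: 306584/243 ≈ 1261.7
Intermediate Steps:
m(a, L) = a/9
h(I, N) = -1 + (-⅑ + √(I² + N²))²/6 (h(I, N) = -1 + ((⅑)*(-1) + √(I² + N²))²/6 = -1 + (-⅑ + √(I² + N²))²/6)
h(0, 22)*((-5 - 1*5) + 6)² = (-1 + (-1 + 9*√(0² + 22²))²/486)*((-5 - 1*5) + 6)² = (-1 + (-1 + 9*√(0 + 484))²/486)*((-5 - 5) + 6)² = (-1 + (-1 + 9*√484)²/486)*(-10 + 6)² = (-1 + (-1 + 9*22)²/486)*(-4)² = (-1 + (-1 + 198)²/486)*16 = (-1 + (1/486)*197²)*16 = (-1 + (1/486)*38809)*16 = (-1 + 38809/486)*16 = (38323/486)*16 = 306584/243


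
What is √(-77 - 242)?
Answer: I*√319 ≈ 17.861*I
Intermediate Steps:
√(-77 - 242) = √(-319) = I*√319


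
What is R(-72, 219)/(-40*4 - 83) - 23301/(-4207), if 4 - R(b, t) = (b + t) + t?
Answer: 7185077/1022301 ≈ 7.0283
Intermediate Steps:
R(b, t) = 4 - b - 2*t (R(b, t) = 4 - ((b + t) + t) = 4 - (b + 2*t) = 4 + (-b - 2*t) = 4 - b - 2*t)
R(-72, 219)/(-40*4 - 83) - 23301/(-4207) = (4 - 1*(-72) - 2*219)/(-40*4 - 83) - 23301/(-4207) = (4 + 72 - 438)/(-160 - 83) - 23301*(-1/4207) = -362/(-243) + 23301/4207 = -362*(-1/243) + 23301/4207 = 362/243 + 23301/4207 = 7185077/1022301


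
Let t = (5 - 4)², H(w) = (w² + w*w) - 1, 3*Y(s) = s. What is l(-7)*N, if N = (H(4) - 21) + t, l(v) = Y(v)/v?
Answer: 11/3 ≈ 3.6667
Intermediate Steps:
Y(s) = s/3
H(w) = -1 + 2*w² (H(w) = (w² + w²) - 1 = 2*w² - 1 = -1 + 2*w²)
t = 1 (t = 1² = 1)
l(v) = ⅓ (l(v) = (v/3)/v = ⅓)
N = 11 (N = ((-1 + 2*4²) - 21) + 1 = ((-1 + 2*16) - 21) + 1 = ((-1 + 32) - 21) + 1 = (31 - 21) + 1 = 10 + 1 = 11)
l(-7)*N = (⅓)*11 = 11/3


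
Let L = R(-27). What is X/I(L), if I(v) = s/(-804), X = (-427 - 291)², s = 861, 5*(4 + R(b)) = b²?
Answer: -138160432/287 ≈ -4.8140e+5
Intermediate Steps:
R(b) = -4 + b²/5
L = 709/5 (L = -4 + (⅕)*(-27)² = -4 + (⅕)*729 = -4 + 729/5 = 709/5 ≈ 141.80)
X = 515524 (X = (-718)² = 515524)
I(v) = -287/268 (I(v) = 861/(-804) = 861*(-1/804) = -287/268)
X/I(L) = 515524/(-287/268) = 515524*(-268/287) = -138160432/287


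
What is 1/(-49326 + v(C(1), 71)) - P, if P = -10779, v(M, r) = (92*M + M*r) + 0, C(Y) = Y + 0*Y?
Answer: 529927976/49163 ≈ 10779.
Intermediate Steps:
C(Y) = Y (C(Y) = Y + 0 = Y)
v(M, r) = 92*M + M*r
1/(-49326 + v(C(1), 71)) - P = 1/(-49326 + 1*(92 + 71)) - 1*(-10779) = 1/(-49326 + 1*163) + 10779 = 1/(-49326 + 163) + 10779 = 1/(-49163) + 10779 = -1/49163 + 10779 = 529927976/49163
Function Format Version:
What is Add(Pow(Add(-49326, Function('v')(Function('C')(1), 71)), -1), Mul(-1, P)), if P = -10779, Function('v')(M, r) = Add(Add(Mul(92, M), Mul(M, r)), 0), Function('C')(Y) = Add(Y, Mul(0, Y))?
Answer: Rational(529927976, 49163) ≈ 10779.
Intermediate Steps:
Function('C')(Y) = Y (Function('C')(Y) = Add(Y, 0) = Y)
Function('v')(M, r) = Add(Mul(92, M), Mul(M, r))
Add(Pow(Add(-49326, Function('v')(Function('C')(1), 71)), -1), Mul(-1, P)) = Add(Pow(Add(-49326, Mul(1, Add(92, 71))), -1), Mul(-1, -10779)) = Add(Pow(Add(-49326, Mul(1, 163)), -1), 10779) = Add(Pow(Add(-49326, 163), -1), 10779) = Add(Pow(-49163, -1), 10779) = Add(Rational(-1, 49163), 10779) = Rational(529927976, 49163)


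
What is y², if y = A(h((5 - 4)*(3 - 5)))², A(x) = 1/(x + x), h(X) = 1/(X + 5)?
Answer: 81/16 ≈ 5.0625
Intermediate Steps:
h(X) = 1/(5 + X)
A(x) = 1/(2*x)
y = 9/4 (y = (1/(2*(1/(5 + (5 - 4)*(3 - 5)))))² = (1/(2*(1/(5 + 1*(-2)))))² = (1/(2*(1/(5 - 2))))² = (1/(2*(1/3)))² = (1/(2*(⅓)))² = ((½)*3)² = (3/2)² = 9/4 ≈ 2.2500)
y² = (9/4)² = 81/16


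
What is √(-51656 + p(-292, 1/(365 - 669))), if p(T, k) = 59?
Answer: 63*I*√13 ≈ 227.15*I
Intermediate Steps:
√(-51656 + p(-292, 1/(365 - 669))) = √(-51656 + 59) = √(-51597) = 63*I*√13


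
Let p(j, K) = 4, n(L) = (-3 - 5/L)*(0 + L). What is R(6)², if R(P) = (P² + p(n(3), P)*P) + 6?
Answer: 4356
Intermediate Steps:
n(L) = L*(-3 - 5/L) (n(L) = (-3 - 5/L)*L = L*(-3 - 5/L))
R(P) = 6 + P² + 4*P (R(P) = (P² + 4*P) + 6 = 6 + P² + 4*P)
R(6)² = (6 + 6² + 4*6)² = (6 + 36 + 24)² = 66² = 4356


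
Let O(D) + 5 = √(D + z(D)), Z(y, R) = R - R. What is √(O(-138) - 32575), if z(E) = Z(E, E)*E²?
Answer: √(-32580 + I*√138) ≈ 0.0325 + 180.5*I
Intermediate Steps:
Z(y, R) = 0
z(E) = 0 (z(E) = 0*E² = 0)
O(D) = -5 + √D (O(D) = -5 + √(D + 0) = -5 + √D)
√(O(-138) - 32575) = √((-5 + √(-138)) - 32575) = √((-5 + I*√138) - 32575) = √(-32580 + I*√138)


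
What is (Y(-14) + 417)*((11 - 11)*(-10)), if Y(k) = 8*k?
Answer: 0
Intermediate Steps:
(Y(-14) + 417)*((11 - 11)*(-10)) = (8*(-14) + 417)*((11 - 11)*(-10)) = (-112 + 417)*(0*(-10)) = 305*0 = 0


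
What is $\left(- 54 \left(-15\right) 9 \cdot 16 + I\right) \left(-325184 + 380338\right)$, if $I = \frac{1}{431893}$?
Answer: $\frac{252585261598294}{39263} \approx 6.4332 \cdot 10^{9}$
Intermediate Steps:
$I = \frac{1}{431893} \approx 2.3154 \cdot 10^{-6}$
$\left(- 54 \left(-15\right) 9 \cdot 16 + I\right) \left(-325184 + 380338\right) = \left(- 54 \left(-15\right) 9 \cdot 16 + \frac{1}{431893}\right) \left(-325184 + 380338\right) = \left(- 54 \left(\left(-135\right) 16\right) + \frac{1}{431893}\right) 55154 = \left(\left(-54\right) \left(-2160\right) + \frac{1}{431893}\right) 55154 = \left(116640 + \frac{1}{431893}\right) 55154 = \frac{50375999521}{431893} \cdot 55154 = \frac{252585261598294}{39263}$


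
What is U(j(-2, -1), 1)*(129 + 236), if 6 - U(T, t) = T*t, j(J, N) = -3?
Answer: 3285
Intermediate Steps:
U(T, t) = 6 - T*t
U(j(-2, -1), 1)*(129 + 236) = (6 - 1*(-3)*1)*(129 + 236) = (6 + 3)*365 = 9*365 = 3285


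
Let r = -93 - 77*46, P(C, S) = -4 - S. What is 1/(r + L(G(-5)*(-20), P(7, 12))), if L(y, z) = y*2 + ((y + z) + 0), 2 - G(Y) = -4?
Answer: -1/4011 ≈ -0.00024931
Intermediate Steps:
G(Y) = 6 (G(Y) = 2 - 1*(-4) = 2 + 4 = 6)
r = -3635 (r = -93 - 3542 = -3635)
L(y, z) = z + 3*y (L(y, z) = 2*y + (y + z) = z + 3*y)
1/(r + L(G(-5)*(-20), P(7, 12))) = 1/(-3635 + ((-4 - 1*12) + 3*(6*(-20)))) = 1/(-3635 + ((-4 - 12) + 3*(-120))) = 1/(-3635 + (-16 - 360)) = 1/(-3635 - 376) = 1/(-4011) = -1/4011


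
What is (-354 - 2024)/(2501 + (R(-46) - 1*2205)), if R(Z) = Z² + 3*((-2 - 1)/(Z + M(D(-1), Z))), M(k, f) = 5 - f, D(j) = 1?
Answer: -11890/12051 ≈ -0.98664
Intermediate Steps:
R(Z) = -9/5 + Z² (R(Z) = Z² + 3*((-2 - 1)/(Z + (5 - Z))) = Z² + 3*(-3/5) = Z² + 3*(-3*⅕) = Z² + 3*(-⅗) = Z² - 9/5 = -9/5 + Z²)
(-354 - 2024)/(2501 + (R(-46) - 1*2205)) = (-354 - 2024)/(2501 + ((-9/5 + (-46)²) - 1*2205)) = -2378/(2501 + ((-9/5 + 2116) - 2205)) = -2378/(2501 + (10571/5 - 2205)) = -2378/(2501 - 454/5) = -2378/12051/5 = -2378*5/12051 = -11890/12051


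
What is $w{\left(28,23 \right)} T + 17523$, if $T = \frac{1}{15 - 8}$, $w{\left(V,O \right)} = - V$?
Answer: $17519$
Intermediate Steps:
$T = \frac{1}{7} \approx 0.14286$
$w{\left(28,23 \right)} T + 17523 = \left(-1\right) 28 \cdot \frac{1}{7} + 17523 = \left(-28\right) \frac{1}{7} + 17523 = -4 + 17523 = 17519$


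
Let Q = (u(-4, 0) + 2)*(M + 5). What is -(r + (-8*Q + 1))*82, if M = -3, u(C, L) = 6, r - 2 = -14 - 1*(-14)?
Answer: 10250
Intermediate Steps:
r = 2 (r = 2 + (-14 - 1*(-14)) = 2 + (-14 + 14) = 2 + 0 = 2)
Q = 16 (Q = (6 + 2)*(-3 + 5) = 8*2 = 16)
-(r + (-8*Q + 1))*82 = -(2 + (-8*16 + 1))*82 = -(2 + (-128 + 1))*82 = -(2 - 127)*82 = -1*(-125)*82 = 125*82 = 10250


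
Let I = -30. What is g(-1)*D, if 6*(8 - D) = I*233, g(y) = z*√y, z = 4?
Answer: 4692*I ≈ 4692.0*I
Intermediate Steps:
g(y) = 4*√y
D = 1173 (D = 8 - (-5)*233 = 8 - ⅙*(-6990) = 8 + 1165 = 1173)
g(-1)*D = (4*√(-1))*1173 = (4*I)*1173 = 4692*I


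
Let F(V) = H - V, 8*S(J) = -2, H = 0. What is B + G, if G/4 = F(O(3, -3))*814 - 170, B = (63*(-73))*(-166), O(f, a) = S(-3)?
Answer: 763568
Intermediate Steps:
S(J) = -¼ (S(J) = (⅛)*(-2) = -¼)
O(f, a) = -¼
F(V) = -V (F(V) = 0 - V = -V)
B = 763434 (B = -4599*(-166) = 763434)
G = 134 (G = 4*(-1*(-¼)*814 - 170) = 4*((¼)*814 - 170) = 4*(407/2 - 170) = 4*(67/2) = 134)
B + G = 763434 + 134 = 763568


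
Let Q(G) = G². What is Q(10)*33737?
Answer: 3373700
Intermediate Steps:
Q(10)*33737 = 10²*33737 = 100*33737 = 3373700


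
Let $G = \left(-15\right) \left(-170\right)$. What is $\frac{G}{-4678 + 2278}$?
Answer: $- \frac{17}{16} \approx -1.0625$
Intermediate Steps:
$G = 2550$
$\frac{G}{-4678 + 2278} = \frac{2550}{-4678 + 2278} = \frac{2550}{-2400} = 2550 \left(- \frac{1}{2400}\right) = - \frac{17}{16}$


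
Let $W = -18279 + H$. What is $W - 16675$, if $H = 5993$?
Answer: $-28961$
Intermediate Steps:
$W = -12286$ ($W = -18279 + 5993 = -12286$)
$W - 16675 = -12286 - 16675 = -28961$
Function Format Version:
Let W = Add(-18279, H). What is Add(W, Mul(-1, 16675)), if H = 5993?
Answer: -28961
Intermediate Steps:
W = -12286 (W = Add(-18279, 5993) = -12286)
Add(W, Mul(-1, 16675)) = Add(-12286, Mul(-1, 16675)) = Add(-12286, -16675) = -28961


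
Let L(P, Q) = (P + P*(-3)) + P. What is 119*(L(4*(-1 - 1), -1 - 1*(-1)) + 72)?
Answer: 9520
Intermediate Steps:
L(P, Q) = -P (L(P, Q) = (P - 3*P) + P = -2*P + P = -P)
119*(L(4*(-1 - 1), -1 - 1*(-1)) + 72) = 119*(-4*(-1 - 1) + 72) = 119*(-4*(-2) + 72) = 119*(-1*(-8) + 72) = 119*(8 + 72) = 119*80 = 9520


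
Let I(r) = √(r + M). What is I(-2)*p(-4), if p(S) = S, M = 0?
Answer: -4*I*√2 ≈ -5.6569*I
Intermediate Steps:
I(r) = √r (I(r) = √(r + 0) = √r)
I(-2)*p(-4) = √(-2)*(-4) = (I*√2)*(-4) = -4*I*√2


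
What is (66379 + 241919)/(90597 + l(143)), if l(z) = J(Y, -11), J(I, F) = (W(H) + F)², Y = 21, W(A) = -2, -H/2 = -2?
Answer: 154149/45383 ≈ 3.3966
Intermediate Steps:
H = 4 (H = -2*(-2) = 4)
J(I, F) = (-2 + F)²
l(z) = 169 (l(z) = (-2 - 11)² = (-13)² = 169)
(66379 + 241919)/(90597 + l(143)) = (66379 + 241919)/(90597 + 169) = 308298/90766 = 308298*(1/90766) = 154149/45383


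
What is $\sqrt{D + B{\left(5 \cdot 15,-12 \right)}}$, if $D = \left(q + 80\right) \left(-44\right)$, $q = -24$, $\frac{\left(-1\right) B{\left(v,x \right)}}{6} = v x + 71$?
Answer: $\sqrt{2510} \approx 50.1$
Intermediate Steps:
$B{\left(v,x \right)} = -426 - 6 v x$ ($B{\left(v,x \right)} = - 6 \left(v x + 71\right) = - 6 \left(71 + v x\right) = -426 - 6 v x$)
$D = -2464$ ($D = \left(-24 + 80\right) \left(-44\right) = 56 \left(-44\right) = -2464$)
$\sqrt{D + B{\left(5 \cdot 15,-12 \right)}} = \sqrt{-2464 - \left(426 + 6 \cdot 5 \cdot 15 \left(-12\right)\right)} = \sqrt{-2464 - \left(426 + 450 \left(-12\right)\right)} = \sqrt{-2464 + \left(-426 + 5400\right)} = \sqrt{-2464 + 4974} = \sqrt{2510}$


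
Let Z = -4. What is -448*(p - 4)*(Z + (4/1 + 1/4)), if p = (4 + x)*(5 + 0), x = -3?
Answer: -112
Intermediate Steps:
p = 5 (p = (4 - 3)*(5 + 0) = 1*5 = 5)
-448*(p - 4)*(Z + (4/1 + 1/4)) = -448*(5 - 4)*(-4 + (4/1 + 1/4)) = -448*(-4 + (4*1 + 1*(1/4))) = -448*(-4 + (4 + 1/4)) = -448*(-4 + 17/4) = -448/4 = -448*1/4 = -112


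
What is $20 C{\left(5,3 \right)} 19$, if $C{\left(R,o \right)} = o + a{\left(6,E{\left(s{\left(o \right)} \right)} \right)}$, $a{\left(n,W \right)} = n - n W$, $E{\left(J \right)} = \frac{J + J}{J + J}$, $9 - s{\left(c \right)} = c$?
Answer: $1140$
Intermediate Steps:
$s{\left(c \right)} = 9 - c$
$E{\left(J \right)} = 1$ ($E{\left(J \right)} = \frac{2 J}{2 J} = 2 J \frac{1}{2 J} = 1$)
$a{\left(n,W \right)} = n - W n$
$C{\left(R,o \right)} = o$ ($C{\left(R,o \right)} = o + 6 \left(1 - 1\right) = o + 6 \cdot 0 = o + 0 = o$)
$20 C{\left(5,3 \right)} 19 = 20 \cdot 3 \cdot 19 = 60 \cdot 19 = 1140$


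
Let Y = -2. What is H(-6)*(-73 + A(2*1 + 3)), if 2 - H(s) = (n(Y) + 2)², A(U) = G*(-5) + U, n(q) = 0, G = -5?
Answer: 86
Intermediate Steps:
A(U) = 25 + U (A(U) = -5*(-5) + U = 25 + U)
H(s) = -2 (H(s) = 2 - (0 + 2)² = 2 - 1*2² = 2 - 1*4 = 2 - 4 = -2)
H(-6)*(-73 + A(2*1 + 3)) = -2*(-73 + (25 + (2*1 + 3))) = -2*(-73 + (25 + (2 + 3))) = -2*(-73 + (25 + 5)) = -2*(-73 + 30) = -2*(-43) = 86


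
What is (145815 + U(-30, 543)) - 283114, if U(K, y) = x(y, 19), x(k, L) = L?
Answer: -137280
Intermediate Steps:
U(K, y) = 19
(145815 + U(-30, 543)) - 283114 = (145815 + 19) - 283114 = 145834 - 283114 = -137280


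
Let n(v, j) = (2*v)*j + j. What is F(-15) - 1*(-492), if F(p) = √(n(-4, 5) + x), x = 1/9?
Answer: 492 + I*√314/3 ≈ 492.0 + 5.9067*I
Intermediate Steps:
x = ⅑ ≈ 0.11111
n(v, j) = j + 2*j*v (n(v, j) = 2*j*v + j = j + 2*j*v)
F(p) = I*√314/3 (F(p) = √(5*(1 + 2*(-4)) + ⅑) = √(5*(1 - 8) + ⅑) = √(5*(-7) + ⅑) = √(-35 + ⅑) = √(-314/9) = I*√314/3)
F(-15) - 1*(-492) = I*√314/3 - 1*(-492) = I*√314/3 + 492 = 492 + I*√314/3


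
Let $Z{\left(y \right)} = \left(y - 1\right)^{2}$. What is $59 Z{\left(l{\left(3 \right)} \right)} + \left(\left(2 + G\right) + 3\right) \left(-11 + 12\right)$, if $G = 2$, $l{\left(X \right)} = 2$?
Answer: $66$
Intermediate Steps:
$Z{\left(y \right)} = \left(-1 + y\right)^{2}$
$59 Z{\left(l{\left(3 \right)} \right)} + \left(\left(2 + G\right) + 3\right) \left(-11 + 12\right) = 59 \left(-1 + 2\right)^{2} + \left(\left(2 + 2\right) + 3\right) \left(-11 + 12\right) = 59 \cdot 1^{2} + \left(4 + 3\right) 1 = 59 \cdot 1 + 7 \cdot 1 = 59 + 7 = 66$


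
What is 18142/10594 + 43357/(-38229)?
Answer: 117113230/202499013 ≈ 0.57834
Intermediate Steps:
18142/10594 + 43357/(-38229) = 18142*(1/10594) + 43357*(-1/38229) = 9071/5297 - 43357/38229 = 117113230/202499013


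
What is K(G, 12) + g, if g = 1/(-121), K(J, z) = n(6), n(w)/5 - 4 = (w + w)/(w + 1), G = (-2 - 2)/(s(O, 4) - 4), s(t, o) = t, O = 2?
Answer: 24193/847 ≈ 28.563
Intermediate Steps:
G = 2 (G = (-2 - 2)/(2 - 4) = -4/(-2) = -4*(-½) = 2)
n(w) = 20 + 10*w/(1 + w) (n(w) = 20 + 5*((w + w)/(w + 1)) = 20 + 5*((2*w)/(1 + w)) = 20 + 5*(2*w/(1 + w)) = 20 + 10*w/(1 + w))
K(J, z) = 200/7 (K(J, z) = 10*(2 + 3*6)/(1 + 6) = 10*(2 + 18)/7 = 10*(⅐)*20 = 200/7)
g = -1/121 ≈ -0.0082645
K(G, 12) + g = 200/7 - 1/121 = 24193/847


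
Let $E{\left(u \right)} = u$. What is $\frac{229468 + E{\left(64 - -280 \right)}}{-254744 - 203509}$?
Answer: $- \frac{76604}{152751} \approx -0.5015$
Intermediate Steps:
$\frac{229468 + E{\left(64 - -280 \right)}}{-254744 - 203509} = \frac{229468 + \left(64 - -280\right)}{-254744 - 203509} = \frac{229468 + \left(64 + 280\right)}{-458253} = \left(229468 + 344\right) \left(- \frac{1}{458253}\right) = 229812 \left(- \frac{1}{458253}\right) = - \frac{76604}{152751}$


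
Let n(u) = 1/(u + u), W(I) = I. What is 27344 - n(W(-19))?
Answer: 1039073/38 ≈ 27344.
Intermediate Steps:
n(u) = 1/(2*u)
27344 - n(W(-19)) = 27344 - 1/(2*(-19)) = 27344 - (-1)/(2*19) = 27344 - 1*(-1/38) = 27344 + 1/38 = 1039073/38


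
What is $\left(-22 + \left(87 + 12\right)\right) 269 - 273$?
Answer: $20440$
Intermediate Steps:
$\left(-22 + \left(87 + 12\right)\right) 269 - 273 = \left(-22 + 99\right) 269 - 273 = 77 \cdot 269 - 273 = 20713 - 273 = 20440$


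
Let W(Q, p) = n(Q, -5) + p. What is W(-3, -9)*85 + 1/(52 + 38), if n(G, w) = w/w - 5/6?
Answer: -33787/45 ≈ -750.82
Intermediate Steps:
n(G, w) = ⅙ (n(G, w) = 1 - 5*⅙ = 1 - ⅚ = ⅙)
W(Q, p) = ⅙ + p
W(-3, -9)*85 + 1/(52 + 38) = (⅙ - 9)*85 + 1/(52 + 38) = -53/6*85 + 1/90 = -4505/6 + 1/90 = -33787/45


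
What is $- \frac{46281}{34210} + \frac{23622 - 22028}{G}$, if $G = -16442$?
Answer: $- \frac{407741471}{281240410} \approx -1.4498$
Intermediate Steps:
$- \frac{46281}{34210} + \frac{23622 - 22028}{G} = - \frac{46281}{34210} + \frac{23622 - 22028}{-16442} = \left(-46281\right) \frac{1}{34210} + 1594 \left(- \frac{1}{16442}\right) = - \frac{46281}{34210} - \frac{797}{8221} = - \frac{407741471}{281240410}$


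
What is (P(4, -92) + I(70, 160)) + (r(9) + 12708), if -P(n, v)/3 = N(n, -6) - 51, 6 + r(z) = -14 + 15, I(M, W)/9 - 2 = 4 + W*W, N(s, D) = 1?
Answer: 243307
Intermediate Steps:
I(M, W) = 54 + 9*W**2 (I(M, W) = 18 + 9*(4 + W*W) = 18 + 9*(4 + W**2) = 18 + (36 + 9*W**2) = 54 + 9*W**2)
r(z) = -5 (r(z) = -6 + (-14 + 15) = -6 + 1 = -5)
P(n, v) = 150 (P(n, v) = -3*(1 - 51) = -3*(-50) = 150)
(P(4, -92) + I(70, 160)) + (r(9) + 12708) = (150 + (54 + 9*160**2)) + (-5 + 12708) = (150 + (54 + 9*25600)) + 12703 = (150 + (54 + 230400)) + 12703 = (150 + 230454) + 12703 = 230604 + 12703 = 243307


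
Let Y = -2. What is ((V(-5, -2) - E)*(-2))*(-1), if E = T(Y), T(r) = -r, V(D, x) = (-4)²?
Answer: 28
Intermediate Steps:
V(D, x) = 16
E = 2 (E = -1*(-2) = 2)
((V(-5, -2) - E)*(-2))*(-1) = ((16 - 1*2)*(-2))*(-1) = ((16 - 2)*(-2))*(-1) = (14*(-2))*(-1) = -28*(-1) = 28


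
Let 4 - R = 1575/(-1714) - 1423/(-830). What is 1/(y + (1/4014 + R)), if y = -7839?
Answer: -1427599170/11186374874497 ≈ -0.00012762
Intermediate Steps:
R = 1139677/355655 (R = 4 - (1575/(-1714) - 1423/(-830)) = 4 - (1575*(-1/1714) - 1423*(-1/830)) = 4 - (-1575/1714 + 1423/830) = 4 - 1*282943/355655 = 4 - 282943/355655 = 1139677/355655 ≈ 3.2044)
1/(y + (1/4014 + R)) = 1/(-7839 + (1/4014 + 1139677/355655)) = 1/(-7839 + 4575019133/1427599170) = 1/(-11186374874497/1427599170) = -1427599170/11186374874497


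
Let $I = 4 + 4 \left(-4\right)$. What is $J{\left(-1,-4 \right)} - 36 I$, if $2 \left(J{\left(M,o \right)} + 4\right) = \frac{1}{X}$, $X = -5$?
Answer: $\frac{4279}{10} \approx 427.9$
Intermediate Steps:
$J{\left(M,o \right)} = - \frac{41}{10}$ ($J{\left(M,o \right)} = -4 + \frac{1}{2 \left(-5\right)} = -4 + \frac{1}{2} \left(- \frac{1}{5}\right) = -4 - \frac{1}{10} = - \frac{41}{10}$)
$I = -12$ ($I = 4 - 16 = -12$)
$J{\left(-1,-4 \right)} - 36 I = - \frac{41}{10} - -432 = - \frac{41}{10} + 432 = \frac{4279}{10}$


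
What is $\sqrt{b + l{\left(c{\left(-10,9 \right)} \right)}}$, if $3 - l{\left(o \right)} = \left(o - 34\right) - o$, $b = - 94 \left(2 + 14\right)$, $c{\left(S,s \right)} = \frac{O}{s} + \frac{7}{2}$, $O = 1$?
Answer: $3 i \sqrt{163} \approx 38.301 i$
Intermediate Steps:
$c{\left(S,s \right)} = \frac{7}{2} + \frac{1}{s}$ ($c{\left(S,s \right)} = 1 \frac{1}{s} + \frac{7}{2} = \frac{1}{s} + 7 \cdot \frac{1}{2} = \frac{1}{s} + \frac{7}{2} = \frac{7}{2} + \frac{1}{s}$)
$b = -1504$ ($b = \left(-94\right) 16 = -1504$)
$l{\left(o \right)} = 37$ ($l{\left(o \right)} = 3 - \left(\left(o - 34\right) - o\right) = 3 - \left(\left(-34 + o\right) - o\right) = 3 - -34 = 3 + 34 = 37$)
$\sqrt{b + l{\left(c{\left(-10,9 \right)} \right)}} = \sqrt{-1504 + 37} = \sqrt{-1467} = 3 i \sqrt{163}$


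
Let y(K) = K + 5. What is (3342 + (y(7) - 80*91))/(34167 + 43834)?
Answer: -3926/78001 ≈ -0.050333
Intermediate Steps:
y(K) = 5 + K
(3342 + (y(7) - 80*91))/(34167 + 43834) = (3342 + ((5 + 7) - 80*91))/(34167 + 43834) = (3342 + (12 - 7280))/78001 = (3342 - 7268)*(1/78001) = -3926*1/78001 = -3926/78001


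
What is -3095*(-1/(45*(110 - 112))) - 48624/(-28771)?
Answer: -16934017/517878 ≈ -32.699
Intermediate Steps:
-3095*(-1/(45*(110 - 112))) - 48624/(-28771) = -3095/((-45*(-2))) - 48624*(-1/28771) = -3095/90 + 48624/28771 = -3095*1/90 + 48624/28771 = -619/18 + 48624/28771 = -16934017/517878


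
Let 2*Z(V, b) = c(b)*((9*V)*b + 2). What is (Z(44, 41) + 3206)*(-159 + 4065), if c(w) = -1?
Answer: -19190178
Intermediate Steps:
Z(V, b) = -1 - 9*V*b/2 (Z(V, b) = (-((9*V)*b + 2))/2 = (-(9*V*b + 2))/2 = (-(2 + 9*V*b))/2 = (-2 - 9*V*b)/2 = -1 - 9*V*b/2)
(Z(44, 41) + 3206)*(-159 + 4065) = ((-1 - 9/2*44*41) + 3206)*(-159 + 4065) = ((-1 - 8118) + 3206)*3906 = (-8119 + 3206)*3906 = -4913*3906 = -19190178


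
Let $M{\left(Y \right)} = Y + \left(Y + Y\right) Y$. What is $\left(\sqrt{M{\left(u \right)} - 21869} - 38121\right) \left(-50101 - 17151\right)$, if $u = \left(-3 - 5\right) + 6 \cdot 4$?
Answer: $2563713492 - 67252 i \sqrt{21341} \approx 2.5637 \cdot 10^{9} - 9.8245 \cdot 10^{6} i$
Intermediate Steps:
$u = 16$ ($u = \left(-3 - 5\right) + 24 = -8 + 24 = 16$)
$M{\left(Y \right)} = Y + 2 Y^{2}$ ($M{\left(Y \right)} = Y + 2 Y Y = Y + 2 Y^{2}$)
$\left(\sqrt{M{\left(u \right)} - 21869} - 38121\right) \left(-50101 - 17151\right) = \left(\sqrt{16 \left(1 + 2 \cdot 16\right) - 21869} - 38121\right) \left(-50101 - 17151\right) = \left(\sqrt{16 \left(1 + 32\right) - 21869} - 38121\right) \left(-67252\right) = \left(\sqrt{16 \cdot 33 - 21869} - 38121\right) \left(-67252\right) = \left(\sqrt{528 - 21869} - 38121\right) \left(-67252\right) = \left(\sqrt{-21341} - 38121\right) \left(-67252\right) = \left(i \sqrt{21341} - 38121\right) \left(-67252\right) = \left(-38121 + i \sqrt{21341}\right) \left(-67252\right) = 2563713492 - 67252 i \sqrt{21341}$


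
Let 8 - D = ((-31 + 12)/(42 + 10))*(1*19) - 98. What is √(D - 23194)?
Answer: I*√15602795/26 ≈ 151.92*I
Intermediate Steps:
D = 5873/52 (D = 8 - (((-31 + 12)/(42 + 10))*(1*19) - 98) = 8 - (-19/52*19 - 98) = 8 - (-361/52 - 98) = 8 - 1*(-5457/52) = 8 + 5457/52 = 5873/52 ≈ 112.94)
√(D - 23194) = √(5873/52 - 23194) = √(-1200215/52) = I*√15602795/26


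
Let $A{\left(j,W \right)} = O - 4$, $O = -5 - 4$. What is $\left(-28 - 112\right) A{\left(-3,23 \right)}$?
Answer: $1820$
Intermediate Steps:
$O = -9$ ($O = -5 - 4 = -9$)
$A{\left(j,W \right)} = -13$ ($A{\left(j,W \right)} = -9 - 4 = -13$)
$\left(-28 - 112\right) A{\left(-3,23 \right)} = \left(-28 - 112\right) \left(-13\right) = \left(-140\right) \left(-13\right) = 1820$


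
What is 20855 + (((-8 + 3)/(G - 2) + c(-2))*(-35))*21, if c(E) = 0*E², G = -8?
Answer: 40975/2 ≈ 20488.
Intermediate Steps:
c(E) = 0
20855 + (((-8 + 3)/(G - 2) + c(-2))*(-35))*21 = 20855 + (((-8 + 3)/(-8 - 2) + 0)*(-35))*21 = 20855 + ((-5/(-10) + 0)*(-35))*21 = 20855 + ((-5*(-⅒) + 0)*(-35))*21 = 20855 + ((½ + 0)*(-35))*21 = 20855 + ((½)*(-35))*21 = 20855 - 35/2*21 = 20855 - 735/2 = 40975/2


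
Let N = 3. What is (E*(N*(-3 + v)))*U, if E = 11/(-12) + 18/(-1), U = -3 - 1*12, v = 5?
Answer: 3405/2 ≈ 1702.5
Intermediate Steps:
U = -15 (U = -3 - 12 = -15)
E = -227/12 (E = 11*(-1/12) + 18*(-1) = -11/12 - 18 = -227/12 ≈ -18.917)
(E*(N*(-3 + v)))*U = -227*(-3 + 5)/4*(-15) = -227*2/4*(-15) = -227/12*6*(-15) = -227/2*(-15) = 3405/2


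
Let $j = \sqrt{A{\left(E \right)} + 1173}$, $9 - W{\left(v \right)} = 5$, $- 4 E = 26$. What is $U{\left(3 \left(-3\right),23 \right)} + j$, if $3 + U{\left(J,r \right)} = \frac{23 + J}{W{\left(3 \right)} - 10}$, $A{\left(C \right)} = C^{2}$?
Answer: $- \frac{16}{3} + \frac{\sqrt{4861}}{2} \approx 29.527$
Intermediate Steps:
$E = - \frac{13}{2}$ ($E = \left(- \frac{1}{4}\right) 26 = - \frac{13}{2} \approx -6.5$)
$W{\left(v \right)} = 4$ ($W{\left(v \right)} = 9 - 5 = 4$)
$j = \frac{\sqrt{4861}}{2}$ ($j = \sqrt{\left(- \frac{13}{2}\right)^{2} + 1173} = \sqrt{\frac{169}{4} + 1173} = \sqrt{\frac{4861}{4}} = \frac{\sqrt{4861}}{2} \approx 34.86$)
$U{\left(J,r \right)} = - \frac{41}{6} - \frac{J}{6}$ ($U{\left(J,r \right)} = -3 + \frac{23 + J}{4 - 10} = -3 + \frac{23 + J}{-6} = -3 + \left(23 + J\right) \left(- \frac{1}{6}\right) = -3 - \left(\frac{23}{6} + \frac{J}{6}\right) = - \frac{41}{6} - \frac{J}{6}$)
$U{\left(3 \left(-3\right),23 \right)} + j = \left(- \frac{41}{6} - \frac{3 \left(-3\right)}{6}\right) + \frac{\sqrt{4861}}{2} = \left(- \frac{41}{6} - - \frac{3}{2}\right) + \frac{\sqrt{4861}}{2} = \left(- \frac{41}{6} + \frac{3}{2}\right) + \frac{\sqrt{4861}}{2} = - \frac{16}{3} + \frac{\sqrt{4861}}{2}$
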